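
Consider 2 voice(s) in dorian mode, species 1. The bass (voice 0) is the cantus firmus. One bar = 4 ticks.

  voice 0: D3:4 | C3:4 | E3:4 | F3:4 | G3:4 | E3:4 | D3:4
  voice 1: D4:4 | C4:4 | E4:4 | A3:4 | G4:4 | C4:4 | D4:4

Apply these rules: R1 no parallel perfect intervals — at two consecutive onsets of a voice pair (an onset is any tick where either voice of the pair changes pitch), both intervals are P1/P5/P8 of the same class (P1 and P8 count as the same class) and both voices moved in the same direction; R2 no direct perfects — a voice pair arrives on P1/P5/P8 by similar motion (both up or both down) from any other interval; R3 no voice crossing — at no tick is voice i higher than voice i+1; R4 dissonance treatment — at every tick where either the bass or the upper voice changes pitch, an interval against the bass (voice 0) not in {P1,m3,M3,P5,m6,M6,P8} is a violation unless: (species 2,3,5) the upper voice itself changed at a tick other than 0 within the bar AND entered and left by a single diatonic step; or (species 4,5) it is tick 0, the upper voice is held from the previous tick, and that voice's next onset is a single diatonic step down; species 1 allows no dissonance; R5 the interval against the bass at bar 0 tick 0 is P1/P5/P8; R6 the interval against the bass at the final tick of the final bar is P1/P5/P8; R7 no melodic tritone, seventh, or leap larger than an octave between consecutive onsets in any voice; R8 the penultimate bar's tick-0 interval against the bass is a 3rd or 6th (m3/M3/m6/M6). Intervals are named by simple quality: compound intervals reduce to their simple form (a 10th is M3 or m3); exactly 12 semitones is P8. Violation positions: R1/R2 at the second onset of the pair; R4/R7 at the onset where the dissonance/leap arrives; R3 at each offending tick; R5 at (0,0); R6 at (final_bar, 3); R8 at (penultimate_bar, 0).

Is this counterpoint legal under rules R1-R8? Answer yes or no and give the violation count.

bar 0: v0=D3 v1=D4 (P8)
bar 1: v0=C3 v1=C4 (P8)
bar 2: v0=E3 v1=E4 (P8)
bar 3: v0=F3 v1=A3 (M3)
bar 4: v0=G3 v1=G4 (P8)
bar 5: v0=E3 v1=C4 (m6)
bar 6: v0=D3 v1=D4 (P8)
  R1 @ bar1.0: D3/D4 P8 -> C3/C4 P8 similar
  R1 @ bar2.0: C3/C4 P8 -> E3/E4 P8 similar
  R2 @ bar4.0: F3/A3 M3 -> G3/G4 P8 similar
  R7 @ bar4.0: A3->G4 leap 10st

No (4 violations)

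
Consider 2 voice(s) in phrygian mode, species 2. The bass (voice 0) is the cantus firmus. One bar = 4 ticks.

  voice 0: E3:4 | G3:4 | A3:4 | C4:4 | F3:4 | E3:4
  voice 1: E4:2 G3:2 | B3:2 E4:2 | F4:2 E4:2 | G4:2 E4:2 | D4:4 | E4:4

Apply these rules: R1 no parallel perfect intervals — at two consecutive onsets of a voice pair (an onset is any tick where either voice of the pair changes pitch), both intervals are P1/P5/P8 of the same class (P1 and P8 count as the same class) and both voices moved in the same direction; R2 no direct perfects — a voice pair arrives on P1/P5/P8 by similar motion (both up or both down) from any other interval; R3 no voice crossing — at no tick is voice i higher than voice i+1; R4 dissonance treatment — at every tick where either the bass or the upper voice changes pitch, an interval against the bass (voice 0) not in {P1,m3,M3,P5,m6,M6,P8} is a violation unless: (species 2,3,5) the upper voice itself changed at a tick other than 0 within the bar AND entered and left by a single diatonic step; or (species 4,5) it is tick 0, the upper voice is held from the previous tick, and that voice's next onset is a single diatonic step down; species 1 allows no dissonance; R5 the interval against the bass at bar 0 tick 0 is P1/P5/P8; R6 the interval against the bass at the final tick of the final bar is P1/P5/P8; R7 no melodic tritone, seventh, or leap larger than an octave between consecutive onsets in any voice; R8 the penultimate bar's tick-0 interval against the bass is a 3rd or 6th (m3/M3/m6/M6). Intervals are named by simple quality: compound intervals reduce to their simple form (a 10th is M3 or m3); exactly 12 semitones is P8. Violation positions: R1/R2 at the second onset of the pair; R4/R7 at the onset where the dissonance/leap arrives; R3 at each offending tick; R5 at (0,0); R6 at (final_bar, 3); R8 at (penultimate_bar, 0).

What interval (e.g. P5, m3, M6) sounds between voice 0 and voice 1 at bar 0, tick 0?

voice 0=E3 voice 1=E4 -> P8

P8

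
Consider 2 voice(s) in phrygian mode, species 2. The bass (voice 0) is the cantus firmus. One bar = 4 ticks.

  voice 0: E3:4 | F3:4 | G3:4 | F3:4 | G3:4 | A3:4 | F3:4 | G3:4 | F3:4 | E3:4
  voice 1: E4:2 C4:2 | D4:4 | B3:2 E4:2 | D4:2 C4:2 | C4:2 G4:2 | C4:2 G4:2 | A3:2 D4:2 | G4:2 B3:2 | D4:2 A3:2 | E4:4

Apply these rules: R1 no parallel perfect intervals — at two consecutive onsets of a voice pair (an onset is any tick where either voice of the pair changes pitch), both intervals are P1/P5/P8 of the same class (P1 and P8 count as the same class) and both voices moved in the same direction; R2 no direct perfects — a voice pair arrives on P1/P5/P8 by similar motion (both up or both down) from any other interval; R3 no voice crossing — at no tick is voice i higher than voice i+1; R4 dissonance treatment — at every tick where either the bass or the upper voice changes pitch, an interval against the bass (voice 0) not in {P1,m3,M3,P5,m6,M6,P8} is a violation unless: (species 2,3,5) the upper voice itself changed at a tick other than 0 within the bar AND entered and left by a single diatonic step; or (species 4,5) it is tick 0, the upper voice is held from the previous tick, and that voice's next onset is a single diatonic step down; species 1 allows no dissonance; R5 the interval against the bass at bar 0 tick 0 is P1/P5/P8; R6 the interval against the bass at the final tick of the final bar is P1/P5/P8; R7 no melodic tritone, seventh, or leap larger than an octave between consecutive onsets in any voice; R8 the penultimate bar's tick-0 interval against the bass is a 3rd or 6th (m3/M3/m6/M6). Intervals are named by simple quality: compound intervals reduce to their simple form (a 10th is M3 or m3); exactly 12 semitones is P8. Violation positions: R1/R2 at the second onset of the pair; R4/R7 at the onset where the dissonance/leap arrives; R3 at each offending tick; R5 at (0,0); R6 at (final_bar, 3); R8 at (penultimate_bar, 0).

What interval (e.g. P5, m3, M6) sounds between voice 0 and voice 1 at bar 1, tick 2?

M6

voice 0=F3 voice 1=D4 -> M6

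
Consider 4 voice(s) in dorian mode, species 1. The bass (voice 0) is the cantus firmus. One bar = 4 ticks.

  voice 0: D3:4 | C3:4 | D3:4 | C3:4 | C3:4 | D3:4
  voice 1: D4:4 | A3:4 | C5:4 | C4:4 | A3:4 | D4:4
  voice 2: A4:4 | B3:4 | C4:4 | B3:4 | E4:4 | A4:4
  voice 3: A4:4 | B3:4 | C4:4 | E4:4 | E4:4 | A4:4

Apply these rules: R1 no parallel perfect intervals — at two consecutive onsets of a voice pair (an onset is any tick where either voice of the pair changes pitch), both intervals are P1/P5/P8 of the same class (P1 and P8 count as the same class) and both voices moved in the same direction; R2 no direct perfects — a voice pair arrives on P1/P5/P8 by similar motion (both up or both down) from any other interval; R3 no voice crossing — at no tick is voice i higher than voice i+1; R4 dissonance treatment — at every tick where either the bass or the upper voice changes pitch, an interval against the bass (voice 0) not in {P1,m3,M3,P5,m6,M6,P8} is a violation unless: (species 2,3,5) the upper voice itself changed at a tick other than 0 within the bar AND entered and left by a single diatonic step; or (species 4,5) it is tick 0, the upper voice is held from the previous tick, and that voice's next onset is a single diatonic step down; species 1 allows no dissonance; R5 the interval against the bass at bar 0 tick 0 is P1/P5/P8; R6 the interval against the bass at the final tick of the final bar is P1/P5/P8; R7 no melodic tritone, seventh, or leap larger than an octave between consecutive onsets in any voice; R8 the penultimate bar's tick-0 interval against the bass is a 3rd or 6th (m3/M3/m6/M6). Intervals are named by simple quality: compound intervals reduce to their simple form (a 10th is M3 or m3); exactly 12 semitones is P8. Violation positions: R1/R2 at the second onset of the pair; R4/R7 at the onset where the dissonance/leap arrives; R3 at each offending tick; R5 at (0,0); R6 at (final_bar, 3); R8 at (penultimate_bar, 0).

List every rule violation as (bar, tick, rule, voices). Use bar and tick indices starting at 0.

bar 0: v0=D3 v1=D4 v2=A4 v3=A4 downbeat P5
bar 1: v0=C3 v1=A3 v2=B3 v3=B3 downbeat M7
bar 2: v0=D3 v1=C5 v2=C4 v3=C4 downbeat m7
bar 3: v0=C3 v1=C4 v2=B3 v3=E4 downbeat M3
bar 4: v0=C3 v1=A3 v2=E4 v3=E4 downbeat M3
bar 5: v0=D3 v1=D4 v2=A4 v3=A4 downbeat P5
  -> R1 @ bar 1 tick 0 v(2, 3): A4/A4 P1 -> B3/B3 P1 similar
  -> R4 @ bar 1 tick 0 v(0, 2): C3/B3 M7 untreated
  -> R4 @ bar 1 tick 0 v(0, 3): C3/B3 M7 untreated
  -> R7 @ bar 1 tick 0 v(2,): A4->B3 leap 10st
  -> R7 @ bar 1 tick 0 v(3,): A4->B3 leap 10st
  -> R1 @ bar 2 tick 0 v(2, 3): B3/B3 P1 -> C4/C4 P1 similar
  -> R2 @ bar 2 tick 0 v(1, 2): A3/B3 M2 -> C5/C4 P8 similar
  -> R2 @ bar 2 tick 0 v(1, 3): A3/B3 M2 -> C5/C4 P8 similar
  -> R3 @ bar 2 tick 0 v(1, 2): C5 above C4
  -> R4 @ bar 2 tick 0 v(0, 1): D3/C5 m7 untreated
  -> R4 @ bar 2 tick 0 v(0, 2): D3/C4 m7 untreated
  -> R4 @ bar 2 tick 0 v(0, 3): D3/C4 m7 untreated
  -> R7 @ bar 2 tick 0 v(1,): A3->C5 leap 15st
  -> R3 @ bar 2 tick 1 v(1, 2): C5 above C4
  -> R3 @ bar 2 tick 2 v(1, 2): C5 above C4
  -> R3 @ bar 2 tick 3 v(1, 2): C5 above C4
  -> R2 @ bar 3 tick 0 v(0, 1): D3/C5 m7 -> C3/C4 P8 similar
  -> R3 @ bar 3 tick 0 v(1, 2): C4 above B3
  -> R4 @ bar 3 tick 0 v(0, 2): C3/B3 M7 untreated
  -> R3 @ bar 3 tick 1 v(1, 2): C4 above B3
  -> R3 @ bar 3 tick 2 v(1, 2): C4 above B3
  -> R3 @ bar 3 tick 3 v(1, 2): C4 above B3
  -> R1 @ bar 5 tick 0 v(1, 2): A3/E4 P5 -> D4/A4 P5 similar
  -> R1 @ bar 5 tick 0 v(1, 3): A3/E4 P5 -> D4/A4 P5 similar
  -> R1 @ bar 5 tick 0 v(2, 3): E4/E4 P1 -> A4/A4 P1 similar
  -> R2 @ bar 5 tick 0 v(0, 1): C3/A3 M6 -> D3/D4 P8 similar
  -> R2 @ bar 5 tick 0 v(0, 2): C3/E4 M3 -> D3/A4 P5 similar
  -> R2 @ bar 5 tick 0 v(0, 3): C3/E4 M3 -> D3/A4 P5 similar

(1, 0, R1, (2, 3))
(1, 0, R4, (0, 2))
(1, 0, R4, (0, 3))
(1, 0, R7, (2,))
(1, 0, R7, (3,))
(2, 0, R1, (2, 3))
(2, 0, R2, (1, 2))
(2, 0, R2, (1, 3))
(2, 0, R3, (1, 2))
(2, 0, R4, (0, 1))
(2, 0, R4, (0, 2))
(2, 0, R4, (0, 3))
(2, 0, R7, (1,))
(2, 1, R3, (1, 2))
(2, 2, R3, (1, 2))
(2, 3, R3, (1, 2))
(3, 0, R2, (0, 1))
(3, 0, R3, (1, 2))
(3, 0, R4, (0, 2))
(3, 1, R3, (1, 2))
(3, 2, R3, (1, 2))
(3, 3, R3, (1, 2))
(5, 0, R1, (1, 2))
(5, 0, R1, (1, 3))
(5, 0, R1, (2, 3))
(5, 0, R2, (0, 1))
(5, 0, R2, (0, 2))
(5, 0, R2, (0, 3))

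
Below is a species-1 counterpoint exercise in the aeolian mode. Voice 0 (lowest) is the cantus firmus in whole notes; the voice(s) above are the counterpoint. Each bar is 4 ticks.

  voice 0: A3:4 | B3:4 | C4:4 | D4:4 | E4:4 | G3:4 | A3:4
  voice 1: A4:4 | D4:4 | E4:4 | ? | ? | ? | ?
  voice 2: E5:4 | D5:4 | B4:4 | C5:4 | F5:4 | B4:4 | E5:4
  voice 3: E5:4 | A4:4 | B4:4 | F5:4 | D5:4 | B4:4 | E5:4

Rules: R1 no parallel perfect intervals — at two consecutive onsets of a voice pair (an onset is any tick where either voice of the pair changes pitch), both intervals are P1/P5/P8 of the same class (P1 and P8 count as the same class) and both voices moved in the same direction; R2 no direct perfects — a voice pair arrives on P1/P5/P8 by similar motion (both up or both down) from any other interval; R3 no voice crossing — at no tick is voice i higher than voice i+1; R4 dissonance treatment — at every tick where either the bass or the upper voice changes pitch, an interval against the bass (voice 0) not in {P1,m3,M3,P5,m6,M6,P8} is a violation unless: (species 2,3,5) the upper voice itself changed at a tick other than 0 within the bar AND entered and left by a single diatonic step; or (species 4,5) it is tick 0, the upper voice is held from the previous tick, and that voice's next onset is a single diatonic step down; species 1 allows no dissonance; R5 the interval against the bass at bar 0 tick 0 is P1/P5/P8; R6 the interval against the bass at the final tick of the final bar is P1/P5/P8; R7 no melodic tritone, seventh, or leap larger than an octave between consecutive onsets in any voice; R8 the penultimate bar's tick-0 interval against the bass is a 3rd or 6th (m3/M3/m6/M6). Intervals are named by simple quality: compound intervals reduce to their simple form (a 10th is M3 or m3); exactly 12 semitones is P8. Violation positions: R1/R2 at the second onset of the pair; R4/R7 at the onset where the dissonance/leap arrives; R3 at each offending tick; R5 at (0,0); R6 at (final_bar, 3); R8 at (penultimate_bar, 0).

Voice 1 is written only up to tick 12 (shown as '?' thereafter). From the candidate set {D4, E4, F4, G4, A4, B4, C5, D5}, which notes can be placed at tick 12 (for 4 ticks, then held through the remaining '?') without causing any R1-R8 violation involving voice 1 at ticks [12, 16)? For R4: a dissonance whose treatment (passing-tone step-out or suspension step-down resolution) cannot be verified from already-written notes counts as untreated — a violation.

D4: legal
E4: violates R4
F4: violates R1,R2
G4: violates R4
A4: violates R2
B4: legal
C5: violates R2,R4
D5: violates R2,R3,R7

{B4, D4}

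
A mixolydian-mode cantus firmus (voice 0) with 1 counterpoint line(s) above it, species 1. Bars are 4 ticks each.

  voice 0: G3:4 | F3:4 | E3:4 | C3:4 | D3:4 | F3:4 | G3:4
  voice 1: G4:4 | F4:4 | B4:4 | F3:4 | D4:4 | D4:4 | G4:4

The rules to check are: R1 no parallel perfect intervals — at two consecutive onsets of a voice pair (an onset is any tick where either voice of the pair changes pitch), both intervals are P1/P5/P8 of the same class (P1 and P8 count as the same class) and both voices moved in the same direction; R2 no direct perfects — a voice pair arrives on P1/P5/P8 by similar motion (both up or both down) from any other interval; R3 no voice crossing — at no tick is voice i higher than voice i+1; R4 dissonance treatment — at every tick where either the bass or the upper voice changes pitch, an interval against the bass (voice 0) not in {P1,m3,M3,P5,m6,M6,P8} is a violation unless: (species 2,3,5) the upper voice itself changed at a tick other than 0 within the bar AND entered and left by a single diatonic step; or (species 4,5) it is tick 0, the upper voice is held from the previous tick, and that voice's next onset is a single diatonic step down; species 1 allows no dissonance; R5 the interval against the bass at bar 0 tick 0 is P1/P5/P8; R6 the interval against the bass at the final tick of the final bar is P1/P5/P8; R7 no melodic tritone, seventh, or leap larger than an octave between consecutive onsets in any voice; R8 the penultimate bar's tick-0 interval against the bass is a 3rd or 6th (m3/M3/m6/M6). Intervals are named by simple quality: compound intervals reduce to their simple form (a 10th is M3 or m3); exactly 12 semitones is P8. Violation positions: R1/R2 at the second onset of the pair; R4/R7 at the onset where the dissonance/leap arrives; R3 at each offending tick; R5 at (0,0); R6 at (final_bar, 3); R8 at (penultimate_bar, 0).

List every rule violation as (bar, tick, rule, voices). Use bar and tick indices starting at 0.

bar 0: v0=G3 v1=G4 downbeat P8
bar 1: v0=F3 v1=F4 downbeat P8
bar 2: v0=E3 v1=B4 downbeat P5
bar 3: v0=C3 v1=F3 downbeat P4
bar 4: v0=D3 v1=D4 downbeat P8
bar 5: v0=F3 v1=D4 downbeat M6
bar 6: v0=G3 v1=G4 downbeat P8
  -> R1 @ bar 1 tick 0 v(0, 1): G3/G4 P8 -> F3/F4 P8 similar
  -> R7 @ bar 2 tick 0 v(1,): F4->B4 leap 6st
  -> R4 @ bar 3 tick 0 v(0, 1): C3/F3 P4 untreated
  -> R7 @ bar 3 tick 0 v(1,): B4->F3 leap 18st
  -> R2 @ bar 4 tick 0 v(0, 1): C3/F3 P4 -> D3/D4 P8 similar
  -> R2 @ bar 6 tick 0 v(0, 1): F3/D4 M6 -> G3/G4 P8 similar

(1, 0, R1, (0, 1))
(2, 0, R7, (1,))
(3, 0, R4, (0, 1))
(3, 0, R7, (1,))
(4, 0, R2, (0, 1))
(6, 0, R2, (0, 1))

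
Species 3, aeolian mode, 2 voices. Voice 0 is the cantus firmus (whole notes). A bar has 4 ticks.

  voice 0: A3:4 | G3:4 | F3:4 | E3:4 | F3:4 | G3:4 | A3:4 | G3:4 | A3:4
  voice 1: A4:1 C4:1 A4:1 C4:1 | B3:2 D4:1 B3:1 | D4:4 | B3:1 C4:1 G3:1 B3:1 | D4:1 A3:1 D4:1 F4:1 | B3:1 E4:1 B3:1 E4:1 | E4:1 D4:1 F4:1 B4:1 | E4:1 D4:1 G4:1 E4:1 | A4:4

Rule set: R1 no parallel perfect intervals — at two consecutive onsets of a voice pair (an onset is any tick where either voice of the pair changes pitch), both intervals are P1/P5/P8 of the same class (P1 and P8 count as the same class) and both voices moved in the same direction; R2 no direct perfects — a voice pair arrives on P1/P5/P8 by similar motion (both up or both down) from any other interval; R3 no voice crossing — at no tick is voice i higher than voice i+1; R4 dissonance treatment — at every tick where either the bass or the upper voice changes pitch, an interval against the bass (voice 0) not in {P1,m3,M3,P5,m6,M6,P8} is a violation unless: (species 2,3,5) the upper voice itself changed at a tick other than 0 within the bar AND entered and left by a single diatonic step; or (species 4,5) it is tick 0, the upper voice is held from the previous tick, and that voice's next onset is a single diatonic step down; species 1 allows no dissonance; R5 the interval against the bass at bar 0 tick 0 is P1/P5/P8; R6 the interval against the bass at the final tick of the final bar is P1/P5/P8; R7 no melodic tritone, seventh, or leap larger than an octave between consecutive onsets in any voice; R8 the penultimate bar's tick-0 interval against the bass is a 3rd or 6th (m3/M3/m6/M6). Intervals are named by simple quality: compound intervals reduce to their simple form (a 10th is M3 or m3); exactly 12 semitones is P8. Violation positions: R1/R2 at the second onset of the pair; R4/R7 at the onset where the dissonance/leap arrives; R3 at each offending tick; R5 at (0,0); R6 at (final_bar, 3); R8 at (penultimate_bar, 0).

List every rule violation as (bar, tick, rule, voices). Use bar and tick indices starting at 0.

bar 0: v0=A3 v1=A4 downbeat P8
bar 1: v0=G3 v1=B3 downbeat M3
bar 2: v0=F3 v1=D4 downbeat M6
bar 3: v0=E3 v1=B3 downbeat P5
bar 4: v0=F3 v1=D4 downbeat M6
bar 5: v0=G3 v1=B3 downbeat M3
bar 6: v0=A3 v1=E4 downbeat P5
bar 7: v0=G3 v1=E4 downbeat M6
bar 8: v0=A3 v1=A4 downbeat P8
  -> R2 @ bar 3 tick 0 v(0, 1): F3/D4 M6 -> E3/B3 P5 similar
  -> R7 @ bar 5 tick 0 v(1,): F4->B3 leap 6st
  -> R4 @ bar 6 tick 1 v(0, 1): A3/D4 P4 untreated
  -> R4 @ bar 6 tick 3 v(0, 1): A3/B4 M2 untreated
  -> R7 @ bar 6 tick 3 v(1,): F4->B4 leap 6st
  -> R2 @ bar 8 tick 0 v(0, 1): G3/E4 M6 -> A3/A4 P8 similar

(3, 0, R2, (0, 1))
(5, 0, R7, (1,))
(6, 1, R4, (0, 1))
(6, 3, R4, (0, 1))
(6, 3, R7, (1,))
(8, 0, R2, (0, 1))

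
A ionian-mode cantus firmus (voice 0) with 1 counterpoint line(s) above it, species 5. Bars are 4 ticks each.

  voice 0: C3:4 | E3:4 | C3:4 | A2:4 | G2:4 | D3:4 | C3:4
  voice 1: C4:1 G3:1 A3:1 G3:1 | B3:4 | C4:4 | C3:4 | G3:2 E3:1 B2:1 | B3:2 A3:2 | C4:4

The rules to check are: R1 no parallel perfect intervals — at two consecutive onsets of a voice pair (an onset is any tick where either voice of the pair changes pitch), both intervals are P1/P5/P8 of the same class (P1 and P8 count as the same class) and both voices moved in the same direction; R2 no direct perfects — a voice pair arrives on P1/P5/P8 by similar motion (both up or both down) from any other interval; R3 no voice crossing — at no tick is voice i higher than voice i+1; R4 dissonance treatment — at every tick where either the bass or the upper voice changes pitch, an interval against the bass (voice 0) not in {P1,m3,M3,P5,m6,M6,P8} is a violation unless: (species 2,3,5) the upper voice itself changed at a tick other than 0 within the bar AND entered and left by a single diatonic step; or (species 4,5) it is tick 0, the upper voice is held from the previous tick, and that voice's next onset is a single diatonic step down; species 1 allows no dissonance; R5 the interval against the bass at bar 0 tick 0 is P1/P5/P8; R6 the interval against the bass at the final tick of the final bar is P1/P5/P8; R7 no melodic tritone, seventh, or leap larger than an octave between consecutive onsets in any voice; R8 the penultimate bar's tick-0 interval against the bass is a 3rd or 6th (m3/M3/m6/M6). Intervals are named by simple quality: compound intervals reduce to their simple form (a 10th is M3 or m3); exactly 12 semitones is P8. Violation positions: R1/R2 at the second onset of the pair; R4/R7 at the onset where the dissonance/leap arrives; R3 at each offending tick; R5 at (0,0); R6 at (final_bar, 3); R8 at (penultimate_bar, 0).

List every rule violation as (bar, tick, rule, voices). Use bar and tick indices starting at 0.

bar 0: v0=C3 v1=C4 downbeat P8
bar 1: v0=E3 v1=B3 downbeat P5
bar 2: v0=C3 v1=C4 downbeat P8
bar 3: v0=A2 v1=C3 downbeat m3
bar 4: v0=G2 v1=G3 downbeat P8
bar 5: v0=D3 v1=B3 downbeat M6
bar 6: v0=C3 v1=C4 downbeat P8
  -> R1 @ bar 1 tick 0 v(0, 1): C3/G3 P5 -> E3/B3 P5 similar

(1, 0, R1, (0, 1))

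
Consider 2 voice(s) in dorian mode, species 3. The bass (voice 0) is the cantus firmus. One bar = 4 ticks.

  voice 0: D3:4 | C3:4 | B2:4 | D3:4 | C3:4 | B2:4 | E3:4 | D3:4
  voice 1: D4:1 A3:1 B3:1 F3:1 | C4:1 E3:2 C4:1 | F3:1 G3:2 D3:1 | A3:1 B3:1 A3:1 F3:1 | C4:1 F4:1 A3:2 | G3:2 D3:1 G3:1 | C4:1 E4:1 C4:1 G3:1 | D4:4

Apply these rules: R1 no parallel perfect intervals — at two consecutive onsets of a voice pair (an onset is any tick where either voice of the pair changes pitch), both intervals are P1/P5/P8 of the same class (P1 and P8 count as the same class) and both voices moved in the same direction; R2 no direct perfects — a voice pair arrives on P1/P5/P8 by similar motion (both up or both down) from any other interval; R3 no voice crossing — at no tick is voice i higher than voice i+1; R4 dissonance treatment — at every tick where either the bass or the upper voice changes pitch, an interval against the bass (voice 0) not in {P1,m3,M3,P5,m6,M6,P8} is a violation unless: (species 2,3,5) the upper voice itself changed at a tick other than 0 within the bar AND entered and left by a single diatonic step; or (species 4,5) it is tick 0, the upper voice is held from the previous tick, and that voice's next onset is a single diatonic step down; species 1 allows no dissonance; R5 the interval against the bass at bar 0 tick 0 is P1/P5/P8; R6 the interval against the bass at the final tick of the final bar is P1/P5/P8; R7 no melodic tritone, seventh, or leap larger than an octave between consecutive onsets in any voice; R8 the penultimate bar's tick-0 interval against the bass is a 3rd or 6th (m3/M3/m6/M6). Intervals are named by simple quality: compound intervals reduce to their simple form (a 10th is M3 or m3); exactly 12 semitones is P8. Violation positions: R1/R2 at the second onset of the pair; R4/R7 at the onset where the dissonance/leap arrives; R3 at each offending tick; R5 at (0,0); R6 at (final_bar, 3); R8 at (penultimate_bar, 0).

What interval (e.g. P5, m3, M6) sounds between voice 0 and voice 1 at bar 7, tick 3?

voice 0=D3 voice 1=D4 -> P8

P8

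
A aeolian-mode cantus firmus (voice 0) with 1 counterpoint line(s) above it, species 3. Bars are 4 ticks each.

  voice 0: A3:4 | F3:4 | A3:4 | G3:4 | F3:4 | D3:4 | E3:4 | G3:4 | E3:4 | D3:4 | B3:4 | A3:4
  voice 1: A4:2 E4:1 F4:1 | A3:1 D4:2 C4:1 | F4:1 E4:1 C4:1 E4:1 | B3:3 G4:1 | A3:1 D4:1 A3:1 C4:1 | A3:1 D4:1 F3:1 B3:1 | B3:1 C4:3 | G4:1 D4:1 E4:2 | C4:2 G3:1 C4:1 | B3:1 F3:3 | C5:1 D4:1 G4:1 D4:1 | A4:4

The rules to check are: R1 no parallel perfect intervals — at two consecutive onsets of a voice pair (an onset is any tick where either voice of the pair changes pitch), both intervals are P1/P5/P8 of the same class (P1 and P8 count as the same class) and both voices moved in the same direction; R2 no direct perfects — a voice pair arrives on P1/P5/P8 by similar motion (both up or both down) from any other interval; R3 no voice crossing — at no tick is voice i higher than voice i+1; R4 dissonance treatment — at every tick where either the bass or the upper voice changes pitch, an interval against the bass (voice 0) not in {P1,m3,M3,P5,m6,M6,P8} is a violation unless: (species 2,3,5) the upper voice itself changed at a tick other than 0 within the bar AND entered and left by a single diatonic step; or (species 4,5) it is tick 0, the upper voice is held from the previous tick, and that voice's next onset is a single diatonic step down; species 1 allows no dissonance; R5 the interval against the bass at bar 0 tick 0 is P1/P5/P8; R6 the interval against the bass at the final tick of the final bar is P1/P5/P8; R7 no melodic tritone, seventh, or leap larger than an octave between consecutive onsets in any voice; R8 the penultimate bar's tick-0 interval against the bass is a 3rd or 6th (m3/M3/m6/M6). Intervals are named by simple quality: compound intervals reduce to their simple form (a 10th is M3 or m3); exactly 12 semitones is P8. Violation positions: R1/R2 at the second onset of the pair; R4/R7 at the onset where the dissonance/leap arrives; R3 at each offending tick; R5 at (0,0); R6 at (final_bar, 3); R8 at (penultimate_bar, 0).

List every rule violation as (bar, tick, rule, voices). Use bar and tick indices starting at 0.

(4, 0, R7, (1,))
(5, 0, R1, (0, 1))
(5, 3, R7, (1,))
(7, 0, R2, (0, 1))
(9, 1, R7, (1,))
(10, 0, R4, (0, 1))
(10, 0, R7, (1,))
(10, 0, R8, (0, 1))
(10, 1, R7, (1,))

bar 0: v0=A3 v1=A4 downbeat P8
bar 1: v0=F3 v1=A3 downbeat M3
bar 2: v0=A3 v1=F4 downbeat m6
bar 3: v0=G3 v1=B3 downbeat M3
bar 4: v0=F3 v1=A3 downbeat M3
bar 5: v0=D3 v1=A3 downbeat P5
bar 6: v0=E3 v1=B3 downbeat P5
bar 7: v0=G3 v1=G4 downbeat P8
bar 8: v0=E3 v1=C4 downbeat m6
bar 9: v0=D3 v1=B3 downbeat M6
bar 10: v0=B3 v1=C5 downbeat m2
bar 11: v0=A3 v1=A4 downbeat P8
  -> R7 @ bar 4 tick 0 v(1,): G4->A3 leap 10st
  -> R1 @ bar 5 tick 0 v(0, 1): F3/C4 P5 -> D3/A3 P5 similar
  -> R7 @ bar 5 tick 3 v(1,): F3->B3 leap 6st
  -> R2 @ bar 7 tick 0 v(0, 1): E3/C4 m6 -> G3/G4 P8 similar
  -> R7 @ bar 9 tick 1 v(1,): B3->F3 leap 6st
  -> R4 @ bar 10 tick 0 v(0, 1): B3/C5 m2 untreated
  -> R7 @ bar 10 tick 0 v(1,): F3->C5 leap 19st
  -> R8 @ bar 10 tick 0 v(0, 1): penult m2 not 3rd/6th
  -> R7 @ bar 10 tick 1 v(1,): C5->D4 leap 10st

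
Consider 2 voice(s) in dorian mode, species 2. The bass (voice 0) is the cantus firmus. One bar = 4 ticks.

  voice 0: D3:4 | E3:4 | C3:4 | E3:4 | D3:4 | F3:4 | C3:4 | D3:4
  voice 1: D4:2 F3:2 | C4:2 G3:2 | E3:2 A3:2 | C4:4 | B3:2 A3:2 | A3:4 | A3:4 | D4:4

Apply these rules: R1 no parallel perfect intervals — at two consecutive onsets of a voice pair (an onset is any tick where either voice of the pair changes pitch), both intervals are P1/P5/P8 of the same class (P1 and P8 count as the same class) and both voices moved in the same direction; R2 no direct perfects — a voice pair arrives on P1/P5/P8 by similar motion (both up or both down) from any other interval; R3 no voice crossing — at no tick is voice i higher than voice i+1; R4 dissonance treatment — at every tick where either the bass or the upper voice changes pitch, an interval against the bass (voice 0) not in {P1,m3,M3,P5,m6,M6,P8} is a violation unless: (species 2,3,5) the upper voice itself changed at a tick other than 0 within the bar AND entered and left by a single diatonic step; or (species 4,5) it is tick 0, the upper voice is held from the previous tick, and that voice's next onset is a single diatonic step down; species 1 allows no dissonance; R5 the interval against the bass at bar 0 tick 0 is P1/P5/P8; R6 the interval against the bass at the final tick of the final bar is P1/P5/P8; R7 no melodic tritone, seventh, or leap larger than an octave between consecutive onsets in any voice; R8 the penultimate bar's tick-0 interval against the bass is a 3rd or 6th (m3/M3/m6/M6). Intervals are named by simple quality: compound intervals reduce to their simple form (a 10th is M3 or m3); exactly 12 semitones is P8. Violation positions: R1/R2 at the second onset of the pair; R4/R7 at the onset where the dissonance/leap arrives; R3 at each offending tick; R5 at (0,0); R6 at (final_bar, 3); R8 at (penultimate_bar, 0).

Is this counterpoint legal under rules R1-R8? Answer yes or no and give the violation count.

No (1 violations)

bar 0: v0=D3 v1=D4 (P8)
bar 1: v0=E3 v1=C4 (m6)
bar 2: v0=C3 v1=E3 (M3)
bar 3: v0=E3 v1=C4 (m6)
bar 4: v0=D3 v1=B3 (M6)
bar 5: v0=F3 v1=A3 (M3)
bar 6: v0=C3 v1=A3 (M6)
bar 7: v0=D3 v1=D4 (P8)
  R2 @ bar7.0: C3/A3 M6 -> D3/D4 P8 similar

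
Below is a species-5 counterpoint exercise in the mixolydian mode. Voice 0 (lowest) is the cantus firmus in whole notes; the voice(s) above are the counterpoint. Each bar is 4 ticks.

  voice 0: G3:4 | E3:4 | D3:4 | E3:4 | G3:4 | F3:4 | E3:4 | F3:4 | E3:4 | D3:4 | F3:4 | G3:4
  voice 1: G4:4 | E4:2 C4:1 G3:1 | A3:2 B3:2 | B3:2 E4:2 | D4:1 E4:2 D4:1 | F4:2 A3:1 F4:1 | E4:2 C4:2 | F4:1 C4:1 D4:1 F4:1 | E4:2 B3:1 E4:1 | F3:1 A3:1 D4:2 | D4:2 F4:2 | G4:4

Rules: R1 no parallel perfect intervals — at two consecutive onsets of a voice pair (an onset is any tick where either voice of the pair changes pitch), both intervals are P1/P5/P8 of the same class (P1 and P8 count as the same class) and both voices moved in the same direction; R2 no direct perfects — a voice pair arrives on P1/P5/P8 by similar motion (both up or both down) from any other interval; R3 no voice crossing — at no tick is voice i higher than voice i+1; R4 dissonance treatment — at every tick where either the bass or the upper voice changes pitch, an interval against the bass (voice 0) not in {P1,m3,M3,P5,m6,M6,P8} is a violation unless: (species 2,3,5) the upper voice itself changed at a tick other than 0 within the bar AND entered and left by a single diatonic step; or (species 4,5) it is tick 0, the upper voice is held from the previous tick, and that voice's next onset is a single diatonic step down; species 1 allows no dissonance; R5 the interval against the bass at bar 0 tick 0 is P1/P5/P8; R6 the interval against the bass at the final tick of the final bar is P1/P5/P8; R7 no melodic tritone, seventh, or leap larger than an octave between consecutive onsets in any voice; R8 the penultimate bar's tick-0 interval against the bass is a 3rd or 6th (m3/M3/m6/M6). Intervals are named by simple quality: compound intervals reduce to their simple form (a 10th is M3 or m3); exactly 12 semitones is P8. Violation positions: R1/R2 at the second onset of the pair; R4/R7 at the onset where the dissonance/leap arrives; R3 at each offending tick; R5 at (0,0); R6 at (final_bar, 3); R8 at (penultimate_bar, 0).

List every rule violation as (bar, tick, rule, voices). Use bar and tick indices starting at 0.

(1, 0, R1, (0, 1))
(6, 0, R1, (0, 1))
(7, 0, R2, (0, 1))
(8, 0, R1, (0, 1))
(9, 0, R7, (1,))
(11, 0, R1, (0, 1))

bar 0: v0=G3 v1=G4 downbeat P8
bar 1: v0=E3 v1=E4 downbeat P8
bar 2: v0=D3 v1=A3 downbeat P5
bar 3: v0=E3 v1=B3 downbeat P5
bar 4: v0=G3 v1=D4 downbeat P5
bar 5: v0=F3 v1=F4 downbeat P8
bar 6: v0=E3 v1=E4 downbeat P8
bar 7: v0=F3 v1=F4 downbeat P8
bar 8: v0=E3 v1=E4 downbeat P8
bar 9: v0=D3 v1=F3 downbeat m3
bar 10: v0=F3 v1=D4 downbeat M6
bar 11: v0=G3 v1=G4 downbeat P8
  -> R1 @ bar 1 tick 0 v(0, 1): G3/G4 P8 -> E3/E4 P8 similar
  -> R1 @ bar 6 tick 0 v(0, 1): F3/F4 P8 -> E3/E4 P8 similar
  -> R2 @ bar 7 tick 0 v(0, 1): E3/C4 m6 -> F3/F4 P8 similar
  -> R1 @ bar 8 tick 0 v(0, 1): F3/F4 P8 -> E3/E4 P8 similar
  -> R7 @ bar 9 tick 0 v(1,): E4->F3 leap 11st
  -> R1 @ bar 11 tick 0 v(0, 1): F3/F4 P8 -> G3/G4 P8 similar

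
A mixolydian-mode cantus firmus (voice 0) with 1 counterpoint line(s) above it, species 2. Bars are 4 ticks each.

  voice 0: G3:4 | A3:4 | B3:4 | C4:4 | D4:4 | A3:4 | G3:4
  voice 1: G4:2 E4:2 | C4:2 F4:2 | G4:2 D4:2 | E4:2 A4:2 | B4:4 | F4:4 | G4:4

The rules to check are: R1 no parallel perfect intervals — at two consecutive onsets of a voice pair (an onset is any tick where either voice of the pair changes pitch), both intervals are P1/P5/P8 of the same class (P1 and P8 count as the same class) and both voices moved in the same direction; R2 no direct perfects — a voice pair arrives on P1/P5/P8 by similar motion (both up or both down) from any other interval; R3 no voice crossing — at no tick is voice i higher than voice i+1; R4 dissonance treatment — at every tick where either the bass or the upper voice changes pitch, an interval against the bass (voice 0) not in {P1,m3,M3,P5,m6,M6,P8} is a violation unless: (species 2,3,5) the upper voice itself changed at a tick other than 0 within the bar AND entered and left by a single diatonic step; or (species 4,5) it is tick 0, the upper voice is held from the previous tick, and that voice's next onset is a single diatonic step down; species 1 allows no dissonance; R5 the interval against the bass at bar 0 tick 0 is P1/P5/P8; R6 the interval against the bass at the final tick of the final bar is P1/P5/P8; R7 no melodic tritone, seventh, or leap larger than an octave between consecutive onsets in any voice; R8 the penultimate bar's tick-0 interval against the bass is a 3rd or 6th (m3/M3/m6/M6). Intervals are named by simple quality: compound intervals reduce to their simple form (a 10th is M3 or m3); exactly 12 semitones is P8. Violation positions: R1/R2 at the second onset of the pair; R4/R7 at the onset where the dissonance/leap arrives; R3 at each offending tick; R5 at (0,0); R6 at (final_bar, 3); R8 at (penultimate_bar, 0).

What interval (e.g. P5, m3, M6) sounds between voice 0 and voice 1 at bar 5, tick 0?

voice 0=A3 voice 1=F4 -> m6

m6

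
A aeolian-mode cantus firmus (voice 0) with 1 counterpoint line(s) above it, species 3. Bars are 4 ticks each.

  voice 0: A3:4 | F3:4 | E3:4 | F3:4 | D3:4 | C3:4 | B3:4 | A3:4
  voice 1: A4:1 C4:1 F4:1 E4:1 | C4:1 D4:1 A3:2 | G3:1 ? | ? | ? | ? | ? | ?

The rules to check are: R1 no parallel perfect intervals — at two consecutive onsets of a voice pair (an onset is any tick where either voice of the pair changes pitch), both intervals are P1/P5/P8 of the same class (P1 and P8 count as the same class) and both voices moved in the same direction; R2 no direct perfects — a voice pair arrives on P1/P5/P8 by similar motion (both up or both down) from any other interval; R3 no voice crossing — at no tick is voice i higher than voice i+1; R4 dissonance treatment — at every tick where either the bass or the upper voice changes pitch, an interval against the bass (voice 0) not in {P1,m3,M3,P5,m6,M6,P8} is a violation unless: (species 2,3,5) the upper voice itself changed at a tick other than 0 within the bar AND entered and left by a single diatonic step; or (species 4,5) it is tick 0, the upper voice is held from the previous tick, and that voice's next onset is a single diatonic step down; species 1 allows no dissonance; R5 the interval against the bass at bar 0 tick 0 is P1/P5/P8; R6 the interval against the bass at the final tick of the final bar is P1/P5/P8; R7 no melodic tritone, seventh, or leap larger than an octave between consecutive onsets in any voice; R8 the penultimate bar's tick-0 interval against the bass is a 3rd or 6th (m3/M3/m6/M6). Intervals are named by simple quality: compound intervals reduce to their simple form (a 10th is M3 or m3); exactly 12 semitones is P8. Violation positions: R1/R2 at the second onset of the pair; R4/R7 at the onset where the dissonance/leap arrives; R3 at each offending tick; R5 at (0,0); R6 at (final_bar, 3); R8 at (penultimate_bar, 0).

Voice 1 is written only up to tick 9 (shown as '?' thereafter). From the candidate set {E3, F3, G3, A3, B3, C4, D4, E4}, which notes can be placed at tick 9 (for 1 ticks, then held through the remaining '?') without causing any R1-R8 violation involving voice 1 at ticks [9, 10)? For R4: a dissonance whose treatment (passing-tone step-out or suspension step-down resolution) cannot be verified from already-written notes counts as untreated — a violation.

{B3, C4, E3, E4, G3}

E3: legal
F3: violates R4
G3: legal
A3: violates R4
B3: legal
C4: legal
D4: violates R4
E4: legal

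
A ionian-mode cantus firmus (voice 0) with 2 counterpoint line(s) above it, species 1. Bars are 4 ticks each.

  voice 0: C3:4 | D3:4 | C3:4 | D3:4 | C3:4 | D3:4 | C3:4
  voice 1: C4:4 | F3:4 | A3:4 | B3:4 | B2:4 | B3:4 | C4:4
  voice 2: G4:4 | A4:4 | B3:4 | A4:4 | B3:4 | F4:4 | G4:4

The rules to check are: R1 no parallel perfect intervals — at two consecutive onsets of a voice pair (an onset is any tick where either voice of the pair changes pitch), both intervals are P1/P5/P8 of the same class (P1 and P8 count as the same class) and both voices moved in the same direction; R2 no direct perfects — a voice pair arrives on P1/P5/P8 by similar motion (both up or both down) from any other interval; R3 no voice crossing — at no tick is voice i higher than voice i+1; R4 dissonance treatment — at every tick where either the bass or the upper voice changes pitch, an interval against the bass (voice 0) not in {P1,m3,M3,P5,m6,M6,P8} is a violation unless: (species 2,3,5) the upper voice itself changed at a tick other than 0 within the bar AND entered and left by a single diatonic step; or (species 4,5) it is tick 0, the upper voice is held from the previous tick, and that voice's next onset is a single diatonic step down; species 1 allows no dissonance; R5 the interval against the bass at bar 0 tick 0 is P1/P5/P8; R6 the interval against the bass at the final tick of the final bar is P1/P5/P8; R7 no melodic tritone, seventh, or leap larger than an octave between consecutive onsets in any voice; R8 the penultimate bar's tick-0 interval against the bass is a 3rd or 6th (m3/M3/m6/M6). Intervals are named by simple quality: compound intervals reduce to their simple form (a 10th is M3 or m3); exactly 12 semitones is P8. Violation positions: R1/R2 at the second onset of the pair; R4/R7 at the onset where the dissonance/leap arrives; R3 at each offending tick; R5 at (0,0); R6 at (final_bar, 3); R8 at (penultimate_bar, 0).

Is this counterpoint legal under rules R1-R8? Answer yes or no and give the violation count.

No (15 violations)

bar 0: v0=C3 v1=C4 v2=G4 (P5)
bar 1: v0=D3 v1=F3 v2=A4 (P5)
bar 2: v0=C3 v1=A3 v2=B3 (M7)
bar 3: v0=D3 v1=B3 v2=A4 (P5)
bar 4: v0=C3 v1=B2 v2=B3 (M7)
bar 5: v0=D3 v1=B3 v2=F4 (m3)
bar 6: v0=C3 v1=C4 v2=G4 (P5)
  R1 @ bar1.0: C3/G4 P5 -> D3/A4 P5 similar
  R4 @ bar2.0: C3/B3 M7 untreated
  R7 @ bar2.0: A4->B3 leap 10st
  R2 @ bar3.0: C3/B3 M7 -> D3/A4 P5 similar
  R7 @ bar3.0: B3->A4 leap 10st
  R2 @ bar4.0: B3/A4 m7 -> B2/B3 P8 similar
  R3 @ bar4.0: C3 above B2
  R4 @ bar4.0: C3/B2 m2 untreated
  R4 @ bar4.0: C3/B3 M7 untreated
  R7 @ bar4.0: A4->B3 leap 10st
  R3 @ bar4.1: C3 above B2
  R3 @ bar4.2: C3 above B2
  R3 @ bar4.3: C3 above B2
  R7 @ bar5.0: B3->F4 leap 6st
  R2 @ bar6.0: B3/F4 TT -> C4/G4 P5 similar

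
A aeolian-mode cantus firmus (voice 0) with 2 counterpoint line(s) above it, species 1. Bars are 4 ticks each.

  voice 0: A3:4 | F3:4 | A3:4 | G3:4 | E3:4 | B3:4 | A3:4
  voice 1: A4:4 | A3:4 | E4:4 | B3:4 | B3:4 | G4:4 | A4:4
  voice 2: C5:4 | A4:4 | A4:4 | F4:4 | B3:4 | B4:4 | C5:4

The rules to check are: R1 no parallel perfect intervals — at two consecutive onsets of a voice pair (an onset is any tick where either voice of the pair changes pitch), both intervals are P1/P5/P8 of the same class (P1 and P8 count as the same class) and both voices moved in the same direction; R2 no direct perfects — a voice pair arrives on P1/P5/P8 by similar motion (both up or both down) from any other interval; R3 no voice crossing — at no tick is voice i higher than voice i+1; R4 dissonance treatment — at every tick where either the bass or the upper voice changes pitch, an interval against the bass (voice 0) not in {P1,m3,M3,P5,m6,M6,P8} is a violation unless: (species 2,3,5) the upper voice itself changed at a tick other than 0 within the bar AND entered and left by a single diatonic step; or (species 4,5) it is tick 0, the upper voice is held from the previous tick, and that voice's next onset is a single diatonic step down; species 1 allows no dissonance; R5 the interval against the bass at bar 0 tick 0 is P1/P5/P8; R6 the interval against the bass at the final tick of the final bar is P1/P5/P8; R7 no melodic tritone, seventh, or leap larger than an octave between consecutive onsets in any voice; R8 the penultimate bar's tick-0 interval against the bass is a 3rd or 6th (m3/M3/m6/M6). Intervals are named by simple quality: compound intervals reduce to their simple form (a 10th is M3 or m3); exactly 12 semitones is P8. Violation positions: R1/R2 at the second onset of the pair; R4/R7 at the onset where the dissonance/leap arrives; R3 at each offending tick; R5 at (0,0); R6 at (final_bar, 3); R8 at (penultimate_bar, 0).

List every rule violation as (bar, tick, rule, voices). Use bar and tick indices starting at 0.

(0, 0, R5, (0, 2))
(1, 0, R2, (1, 2))
(2, 0, R2, (0, 1))
(3, 0, R4, (0, 2))
(4, 0, R2, (0, 2))
(4, 0, R7, (2,))
(5, 0, R2, (0, 2))
(5, 0, R8, (0, 2))
(6, 3, R6, (0, 2))

bar 0: v0=A3 v1=A4 v2=C5 downbeat m3
bar 1: v0=F3 v1=A3 v2=A4 downbeat M3
bar 2: v0=A3 v1=E4 v2=A4 downbeat P8
bar 3: v0=G3 v1=B3 v2=F4 downbeat m7
bar 4: v0=E3 v1=B3 v2=B3 downbeat P5
bar 5: v0=B3 v1=G4 v2=B4 downbeat P8
bar 6: v0=A3 v1=A4 v2=C5 downbeat m3
  -> R5 @ bar 0 tick 0 v(0, 2): opens on m3
  -> R2 @ bar 1 tick 0 v(1, 2): A4/C5 m3 -> A3/A4 P8 similar
  -> R2 @ bar 2 tick 0 v(0, 1): F3/A3 M3 -> A3/E4 P5 similar
  -> R4 @ bar 3 tick 0 v(0, 2): G3/F4 m7 untreated
  -> R2 @ bar 4 tick 0 v(0, 2): G3/F4 m7 -> E3/B3 P5 similar
  -> R7 @ bar 4 tick 0 v(2,): F4->B3 leap 6st
  -> R2 @ bar 5 tick 0 v(0, 2): E3/B3 P5 -> B3/B4 P8 similar
  -> R8 @ bar 5 tick 0 v(0, 2): penult P8 not 3rd/6th
  -> R6 @ bar 6 tick 3 v(0, 2): closes on m3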